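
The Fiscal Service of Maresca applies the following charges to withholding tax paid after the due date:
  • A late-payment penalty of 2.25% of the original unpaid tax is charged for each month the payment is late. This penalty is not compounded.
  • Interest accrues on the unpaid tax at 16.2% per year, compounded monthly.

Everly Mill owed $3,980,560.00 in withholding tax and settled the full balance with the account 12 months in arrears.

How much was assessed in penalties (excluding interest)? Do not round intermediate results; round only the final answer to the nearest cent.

$1,074,751.20

Late-payment penalty: 12 × 2.25% × $3,980,560.00 = $1,074,751.20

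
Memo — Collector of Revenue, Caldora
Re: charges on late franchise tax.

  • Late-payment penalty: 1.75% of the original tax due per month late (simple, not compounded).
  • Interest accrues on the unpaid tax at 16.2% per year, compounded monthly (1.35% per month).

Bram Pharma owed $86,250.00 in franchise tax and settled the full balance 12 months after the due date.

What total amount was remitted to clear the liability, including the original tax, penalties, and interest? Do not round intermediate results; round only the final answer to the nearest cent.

Late-payment penalty = 1.75% × $86,250.00 × 12 mo = $18,112.50
Interest: $86,250.00 × ((1 + 0.0135)^12 − 1) = $86,250.00 × 0.1745866… = $15,058.0929…
Total = $86,250.00 + $18,112.5000 + $15,058.0929… = $119,420.59

$119,420.59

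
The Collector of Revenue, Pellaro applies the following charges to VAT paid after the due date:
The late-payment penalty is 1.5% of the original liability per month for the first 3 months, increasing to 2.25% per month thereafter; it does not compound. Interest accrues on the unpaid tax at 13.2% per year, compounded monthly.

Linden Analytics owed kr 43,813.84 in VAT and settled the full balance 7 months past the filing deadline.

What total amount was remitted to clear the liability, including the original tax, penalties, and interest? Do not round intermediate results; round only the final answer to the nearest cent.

kr 53,215.77

Penalty, months 1–3: 3 × 1.5% × kr 43,813.84 = kr 1,971.62…
Penalty, months 4–7: 4 × 2.25% × kr 43,813.84 = kr 3,943.25…
Interest (13.2%/yr ÷ 12 = 1.1%/month): kr 43,813.84 × ((1 + 0.011)^7 − 1) = kr 3,487.0603…
Total = kr 43,813.84 + kr 5,914.8684 + kr 3,487.0603… = kr 53,215.77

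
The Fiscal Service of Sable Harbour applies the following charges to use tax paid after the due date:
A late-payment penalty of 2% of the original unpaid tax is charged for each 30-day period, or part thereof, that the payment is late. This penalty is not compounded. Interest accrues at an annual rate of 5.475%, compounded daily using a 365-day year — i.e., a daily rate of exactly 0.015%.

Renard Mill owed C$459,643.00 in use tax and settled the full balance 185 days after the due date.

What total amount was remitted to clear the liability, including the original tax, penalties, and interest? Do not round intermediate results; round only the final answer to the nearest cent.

Penalty periods: ⌈185/30⌉ = 7; penalty = 7 × 2% × C$459,643.00 = C$64,350.02
Interest: C$459,643.00 × ((1 + 0.00015)^185 − 1) = C$459,643.00 × 0.02813648… = C$12,932.7352…
Total = C$459,643.00 + C$64,350.0200 + C$12,932.7352… = C$536,925.76

C$536,925.76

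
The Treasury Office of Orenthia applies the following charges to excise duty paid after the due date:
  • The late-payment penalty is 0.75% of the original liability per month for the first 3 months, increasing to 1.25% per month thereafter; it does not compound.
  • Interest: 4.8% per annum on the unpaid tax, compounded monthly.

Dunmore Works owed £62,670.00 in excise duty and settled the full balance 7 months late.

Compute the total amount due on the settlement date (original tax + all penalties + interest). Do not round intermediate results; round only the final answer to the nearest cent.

Penalty, months 1–3: 3 × 0.75% × £62,670.00 = £1,410.08…
Penalty, months 4–7: 4 × 1.25% × £62,670.00 = £3,133.50
Interest (4.8%/yr ÷ 12 = 0.4%/month): £62,670.00 × ((1 + 0.004)^7 − 1) = £1,775.9581…
Total = £62,670.00 + £4,543.5750 + £1,775.9581… = £68,989.53

£68,989.53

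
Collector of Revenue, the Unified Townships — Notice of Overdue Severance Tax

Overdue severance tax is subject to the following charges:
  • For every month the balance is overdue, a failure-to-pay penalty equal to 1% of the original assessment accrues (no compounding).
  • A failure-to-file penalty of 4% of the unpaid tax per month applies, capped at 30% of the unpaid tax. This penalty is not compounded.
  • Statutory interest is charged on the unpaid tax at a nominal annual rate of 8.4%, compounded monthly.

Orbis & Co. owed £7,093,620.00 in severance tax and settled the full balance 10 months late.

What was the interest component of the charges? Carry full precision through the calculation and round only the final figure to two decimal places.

Interest (8.4%/yr ÷ 12 = 0.7%/month): £7,093,620.00 × ((1 + 0.007)^10 − 1) = £512,490.4124…

£512,490.41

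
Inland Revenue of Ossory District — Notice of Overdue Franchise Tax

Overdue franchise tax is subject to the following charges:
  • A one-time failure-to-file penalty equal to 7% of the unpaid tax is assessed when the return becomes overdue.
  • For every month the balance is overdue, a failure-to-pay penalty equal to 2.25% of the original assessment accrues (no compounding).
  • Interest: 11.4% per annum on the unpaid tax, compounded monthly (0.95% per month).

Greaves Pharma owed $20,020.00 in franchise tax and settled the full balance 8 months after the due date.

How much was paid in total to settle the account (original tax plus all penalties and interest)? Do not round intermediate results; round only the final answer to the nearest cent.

$26,598.08

Failure-to-file penalty: 7% × $20,020.00 = $1,401.40
Failure-to-pay penalty = 2.25% × $20,020.00 × 8 mo = $3,603.60
Interest: $20,020.00 × ((1 + 0.0095)^8 − 1) = $20,020.00 × 0.0785756… = $1,573.0833…
Total = $20,020.00 + $5,005.0000 + $1,573.0833… = $26,598.08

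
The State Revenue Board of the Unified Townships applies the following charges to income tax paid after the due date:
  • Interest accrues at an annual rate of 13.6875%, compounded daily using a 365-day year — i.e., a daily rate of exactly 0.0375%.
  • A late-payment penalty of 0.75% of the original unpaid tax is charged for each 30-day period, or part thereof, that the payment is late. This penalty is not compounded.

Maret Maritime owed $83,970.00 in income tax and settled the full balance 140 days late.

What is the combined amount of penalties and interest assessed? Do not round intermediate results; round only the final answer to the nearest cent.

Penalty periods: ⌈140/30⌉ = 5; penalty = 5 × 0.75% × $83,970.00 = $3,148.88…
Interest: $83,970.00 × ((1 + 0.000375)^140 − 1) = $83,970.00 × 0.05389219… = $4,525.3272…
Penalties + interest = $3,148.8750 + $4,525.3272… = $7,674.20

$7,674.20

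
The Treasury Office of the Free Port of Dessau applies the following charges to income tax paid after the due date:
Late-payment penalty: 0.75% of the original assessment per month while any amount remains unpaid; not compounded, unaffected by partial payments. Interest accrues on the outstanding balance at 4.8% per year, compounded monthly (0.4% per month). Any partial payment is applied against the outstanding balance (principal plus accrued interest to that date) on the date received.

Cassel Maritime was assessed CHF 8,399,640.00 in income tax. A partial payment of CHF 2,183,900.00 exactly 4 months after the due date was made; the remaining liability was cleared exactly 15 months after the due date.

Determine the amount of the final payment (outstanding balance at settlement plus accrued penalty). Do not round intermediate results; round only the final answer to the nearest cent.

CHF 7,581,000.17

Balance at month 4: CHF 8,399,640.0000 × (1 + 0.004)^4 = CHF 8,534,842.7579…
After CHF 2,183,900.00 payment: CHF 8,534,842.7579… − CHF 2,183,900.00 = CHF 6,350,942.7579…
Balance at month 15: CHF 6,350,942.7579… × (1 + 0.004)^11 = CHF 6,636,040.6744…
Penalty: 15 × 0.75% × CHF 8,399,640.00 = CHF 944,959.50
Final settlement = outstanding balance + penalty = CHF 6,636,040.6744… + CHF 944,959.50 = CHF 7,581,000.17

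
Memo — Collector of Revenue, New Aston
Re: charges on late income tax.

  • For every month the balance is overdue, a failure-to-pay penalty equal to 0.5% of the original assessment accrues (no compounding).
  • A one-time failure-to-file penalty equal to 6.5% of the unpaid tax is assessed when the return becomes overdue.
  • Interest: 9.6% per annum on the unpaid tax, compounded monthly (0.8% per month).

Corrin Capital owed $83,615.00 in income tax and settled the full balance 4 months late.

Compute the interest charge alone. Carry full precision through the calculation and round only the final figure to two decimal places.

$2,707.96

Interest: $83,615.00 × ((1 + 0.008)^4 − 1) = $83,615.00 × 0.0323861… = $2,707.9597…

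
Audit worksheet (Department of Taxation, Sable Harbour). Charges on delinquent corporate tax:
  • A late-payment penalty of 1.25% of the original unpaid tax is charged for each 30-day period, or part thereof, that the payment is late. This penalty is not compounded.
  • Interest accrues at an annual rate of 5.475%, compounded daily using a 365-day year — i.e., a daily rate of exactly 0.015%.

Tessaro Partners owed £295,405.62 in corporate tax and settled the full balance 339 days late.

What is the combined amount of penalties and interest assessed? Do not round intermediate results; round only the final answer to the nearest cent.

Penalty periods: ⌈339/30⌉ = 12; penalty = 12 × 1.25% × £295,405.62 = £44,310.84…
Interest: £295,405.62 × ((1 + 0.00015)^339 − 1) = £295,405.62 × 0.05216104… = £15,408.6657…
Penalties + interest = £44,310.8430 + £15,408.6657… = £59,719.51

£59,719.51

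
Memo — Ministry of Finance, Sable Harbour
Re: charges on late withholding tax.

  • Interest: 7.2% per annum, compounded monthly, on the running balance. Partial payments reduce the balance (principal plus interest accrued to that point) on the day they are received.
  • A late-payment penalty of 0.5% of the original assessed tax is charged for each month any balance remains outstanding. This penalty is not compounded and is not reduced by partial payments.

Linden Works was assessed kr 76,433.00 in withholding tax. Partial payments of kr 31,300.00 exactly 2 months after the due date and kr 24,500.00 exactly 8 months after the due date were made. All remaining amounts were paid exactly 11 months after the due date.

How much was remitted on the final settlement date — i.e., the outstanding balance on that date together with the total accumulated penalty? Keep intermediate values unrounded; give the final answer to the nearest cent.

Monthly rate = 7.2% ÷ 12 = 0.6%
Balance at month 2: kr 76,433.0000 × (1 + 0.006)^2 = kr 77,352.9476…
After kr 31,300.00 payment: kr 77,352.9476… − kr 31,300.00 = kr 46,052.9476…
Balance at month 8: kr 46,052.9476… × (1 + 0.006)^6 = kr 47,735.9221…
After kr 24,500.00 payment: kr 47,735.9221… − kr 24,500.00 = kr 23,235.9221…
Balance at month 11: kr 23,235.9221… × (1 + 0.006)^3 = kr 23,656.6832…
Penalty: 11 × 0.5% × kr 76,433.00 = kr 4,203.82…
Final settlement = outstanding balance + penalty = kr 23,656.6832… + kr 4,203.82… = kr 27,860.50

kr 27,860.50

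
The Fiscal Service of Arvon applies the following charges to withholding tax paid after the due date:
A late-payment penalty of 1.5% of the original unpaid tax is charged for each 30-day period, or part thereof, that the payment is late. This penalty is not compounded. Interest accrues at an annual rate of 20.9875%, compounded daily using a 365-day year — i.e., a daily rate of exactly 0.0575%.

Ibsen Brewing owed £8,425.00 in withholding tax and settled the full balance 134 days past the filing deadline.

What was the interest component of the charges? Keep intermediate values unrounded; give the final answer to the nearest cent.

£674.61

Interest: £8,425.00 × ((1 + 0.000575)^134 − 1) = £8,425.00 × 0.08007216… = £674.6080…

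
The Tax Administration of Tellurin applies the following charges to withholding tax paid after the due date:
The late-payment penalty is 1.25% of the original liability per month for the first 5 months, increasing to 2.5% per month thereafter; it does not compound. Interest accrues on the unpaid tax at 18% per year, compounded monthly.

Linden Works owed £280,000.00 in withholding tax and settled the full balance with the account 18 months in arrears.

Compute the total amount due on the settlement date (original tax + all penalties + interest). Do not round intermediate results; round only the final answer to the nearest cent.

£474,555.38

Penalty, months 1–5: 5 × 1.25% × £280,000.00 = £17,500.00
Penalty, months 6–18: 13 × 2.5% × £280,000.00 = £91,000.00
Interest (18%/yr ÷ 12 = 1.5%/month): £280,000.00 × ((1 + 0.015)^18 − 1) = £86,055.3780…
Total = £280,000.00 + £108,500.0000 + £86,055.3780… = £474,555.38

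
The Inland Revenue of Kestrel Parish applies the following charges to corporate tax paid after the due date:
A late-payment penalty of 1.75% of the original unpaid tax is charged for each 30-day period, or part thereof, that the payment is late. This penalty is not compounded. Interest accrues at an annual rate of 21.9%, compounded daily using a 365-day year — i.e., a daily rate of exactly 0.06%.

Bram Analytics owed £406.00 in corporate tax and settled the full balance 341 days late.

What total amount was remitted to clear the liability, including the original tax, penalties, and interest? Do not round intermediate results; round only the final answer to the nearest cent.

£583.41

Penalty periods: ⌈341/30⌉ = 12; penalty = 12 × 1.75% × £406.00 = £85.26
Interest: £406.00 × ((1 + 0.0006)^341 − 1) = £406.00 × 0.22695887… = £92.1453…
Total = £406.00 + £85.2600 + £92.1453… = £583.41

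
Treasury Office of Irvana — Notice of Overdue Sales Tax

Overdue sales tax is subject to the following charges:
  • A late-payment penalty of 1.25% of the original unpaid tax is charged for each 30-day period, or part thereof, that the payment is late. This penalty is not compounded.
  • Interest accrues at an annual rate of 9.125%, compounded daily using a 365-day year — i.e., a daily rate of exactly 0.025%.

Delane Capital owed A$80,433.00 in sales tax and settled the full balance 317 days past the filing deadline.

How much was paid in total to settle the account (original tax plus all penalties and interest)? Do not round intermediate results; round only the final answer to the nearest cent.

Penalty periods: ⌈317/30⌉ = 11; penalty = 11 × 1.25% × A$80,433.00 = A$11,059.54…
Interest: A$80,433.00 × ((1 + 0.00025)^317 − 1) = A$80,433.00 × 0.08246419… = A$6,632.8418…
Total = A$80,433.00 + A$11,059.5375 + A$6,632.8418… = A$98,125.38

A$98,125.38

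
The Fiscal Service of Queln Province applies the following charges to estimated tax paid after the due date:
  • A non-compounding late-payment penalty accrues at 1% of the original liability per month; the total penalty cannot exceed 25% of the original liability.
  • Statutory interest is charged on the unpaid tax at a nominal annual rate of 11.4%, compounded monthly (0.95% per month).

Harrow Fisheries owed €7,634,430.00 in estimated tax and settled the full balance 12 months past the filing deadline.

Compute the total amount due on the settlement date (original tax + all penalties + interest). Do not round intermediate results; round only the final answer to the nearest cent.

€9,467,832.38

Penalty: 12 × 1% × €7,634,430.00 = €916,131.60 (below the 25% cap of €1,908,607.50)
Interest: €7,634,430.00 × ((1 + 0.0095)^12 − 1) = €7,634,430.00 × 0.1201492… = €917,270.7812…
Total = €7,634,430.00 + €916,131.6000 + €917,270.7812… = €9,467,832.38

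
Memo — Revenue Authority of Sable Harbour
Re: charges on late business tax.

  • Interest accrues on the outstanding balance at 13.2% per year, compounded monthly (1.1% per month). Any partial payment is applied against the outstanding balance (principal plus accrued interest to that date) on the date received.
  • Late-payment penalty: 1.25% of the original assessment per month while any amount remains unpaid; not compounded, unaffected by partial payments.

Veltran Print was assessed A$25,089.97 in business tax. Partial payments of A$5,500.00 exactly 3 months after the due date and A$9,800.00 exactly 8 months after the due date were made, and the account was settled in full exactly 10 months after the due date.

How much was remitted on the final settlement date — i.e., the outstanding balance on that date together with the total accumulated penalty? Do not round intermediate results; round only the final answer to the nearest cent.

Balance at month 3: A$25,089.9700 × (1 + 0.011)^3 = A$25,927.0801…
After A$5,500.00 payment: A$25,927.0801… − A$5,500.00 = A$20,427.0801…
Balance at month 8: A$20,427.0801… × (1 + 0.011)^5 = A$21,575.5596…
After A$9,800.00 payment: A$21,575.5596… − A$9,800.00 = A$11,775.5596…
Balance at month 10: A$11,775.5596… × (1 + 0.011)^2 = A$12,036.0468…
Penalty: 10 × 1.25% × A$25,089.97 = A$3,136.25…
Final settlement = outstanding balance + penalty = A$12,036.0468… + A$3,136.25… = A$15,172.29

A$15,172.29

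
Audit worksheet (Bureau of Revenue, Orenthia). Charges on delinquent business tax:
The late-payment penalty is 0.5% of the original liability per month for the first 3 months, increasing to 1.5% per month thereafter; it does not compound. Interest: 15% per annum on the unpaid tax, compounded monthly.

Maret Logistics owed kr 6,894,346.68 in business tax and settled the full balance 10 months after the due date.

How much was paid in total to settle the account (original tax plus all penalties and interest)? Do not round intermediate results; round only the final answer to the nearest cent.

kr 8,633,589.24

Penalty, months 1–3: 3 × 0.5% × kr 6,894,346.68 = kr 103,415.20…
Penalty, months 4–10: 7 × 1.5% × kr 6,894,346.68 = kr 723,906.40…
Interest (15%/yr ÷ 12 = 1.25%/month): kr 6,894,346.68 × ((1 + 0.0125)^10 − 1) = kr 911,920.9554…
Total = kr 6,894,346.68 + kr 827,321.6016 + kr 911,920.9554… = kr 8,633,589.24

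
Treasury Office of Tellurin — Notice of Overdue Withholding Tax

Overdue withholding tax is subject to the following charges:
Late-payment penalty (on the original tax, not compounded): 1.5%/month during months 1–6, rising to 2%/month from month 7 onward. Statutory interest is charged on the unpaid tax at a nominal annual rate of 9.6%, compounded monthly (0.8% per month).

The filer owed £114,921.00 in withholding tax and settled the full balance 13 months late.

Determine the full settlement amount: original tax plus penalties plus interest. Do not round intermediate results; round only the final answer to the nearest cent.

£153,895.47

Penalty, months 1–6: 6 × 1.5% × £114,921.00 = £10,342.89
Penalty, months 7–13: 7 × 2% × £114,921.00 = £16,088.94
Interest: £114,921.00 × ((1 + 0.008)^13 − 1) = £114,921.00 × 0.1091414… = £12,542.6392…
Total = £114,921.00 + £26,431.8300 + £12,542.6392… = £153,895.47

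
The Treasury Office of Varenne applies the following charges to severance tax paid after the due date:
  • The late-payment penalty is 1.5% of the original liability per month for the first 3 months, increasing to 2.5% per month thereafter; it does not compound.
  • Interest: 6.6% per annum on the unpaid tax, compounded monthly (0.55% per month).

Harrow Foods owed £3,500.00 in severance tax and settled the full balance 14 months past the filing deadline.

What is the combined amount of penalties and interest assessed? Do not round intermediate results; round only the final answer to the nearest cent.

£1,399.35

Penalty, months 1–3: 3 × 1.5% × £3,500.00 = £157.50
Penalty, months 4–14: 11 × 2.5% × £3,500.00 = £962.50
Interest: £3,500.00 × ((1 + 0.0055)^14 − 1) = £3,500.00 × 0.0798142… = £279.3498…
Penalties + interest = £1,120.0000 + £279.3498… = £1,399.35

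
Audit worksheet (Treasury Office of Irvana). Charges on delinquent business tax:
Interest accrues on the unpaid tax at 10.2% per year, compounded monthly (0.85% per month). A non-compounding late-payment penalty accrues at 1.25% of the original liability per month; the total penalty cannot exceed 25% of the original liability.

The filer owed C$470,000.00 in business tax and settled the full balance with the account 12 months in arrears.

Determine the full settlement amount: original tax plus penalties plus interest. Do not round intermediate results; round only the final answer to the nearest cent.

C$590,745.93

Penalty: 12 × 1.25% × C$470,000.00 = C$70,500.00 (below the 25% cap of C$117,500.00)
Interest: C$470,000.00 × ((1 + 0.0085)^12 − 1) = C$470,000.00 × 0.1069062… = C$50,245.9267…
Total = C$470,000.00 + C$70,500.0000 + C$50,245.9267… = C$590,745.93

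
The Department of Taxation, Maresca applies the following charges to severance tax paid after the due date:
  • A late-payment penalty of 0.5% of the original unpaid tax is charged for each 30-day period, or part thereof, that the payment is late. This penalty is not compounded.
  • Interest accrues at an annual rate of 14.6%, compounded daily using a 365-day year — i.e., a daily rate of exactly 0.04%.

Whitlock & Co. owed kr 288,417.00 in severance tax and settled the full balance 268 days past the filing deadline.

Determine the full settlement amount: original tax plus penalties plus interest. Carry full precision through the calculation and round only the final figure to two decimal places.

Penalty periods: ⌈268/30⌉ = 9; penalty = 9 × 0.5% × kr 288,417.00 = kr 12,978.77…
Interest: kr 288,417.00 × ((1 + 0.0004)^268 − 1) = kr 288,417.00 × 0.11313300… = kr 32,629.4817…
Total = kr 288,417.00 + kr 12,978.7650 + kr 32,629.4817… = kr 334,025.25

kr 334,025.25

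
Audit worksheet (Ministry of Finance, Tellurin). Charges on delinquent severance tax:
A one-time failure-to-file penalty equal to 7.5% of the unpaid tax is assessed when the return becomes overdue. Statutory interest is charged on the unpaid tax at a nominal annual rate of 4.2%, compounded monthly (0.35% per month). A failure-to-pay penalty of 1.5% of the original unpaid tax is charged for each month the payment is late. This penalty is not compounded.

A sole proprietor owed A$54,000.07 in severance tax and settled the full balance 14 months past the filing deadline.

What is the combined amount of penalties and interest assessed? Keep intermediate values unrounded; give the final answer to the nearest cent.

A$18,097.07

Failure-to-file penalty: 7.5% × A$54,000.07 = A$4,050.01…
Failure-to-pay penalty: 14 × 1.5% × A$54,000.07 = A$11,340.01…
Interest: A$54,000.07 × ((1 + 0.0035)^14 − 1) = A$54,000.07 × 0.0501305… = A$2,707.0509…
Penalties + interest = A$15,390.0200… + A$2,707.0509… = A$18,097.07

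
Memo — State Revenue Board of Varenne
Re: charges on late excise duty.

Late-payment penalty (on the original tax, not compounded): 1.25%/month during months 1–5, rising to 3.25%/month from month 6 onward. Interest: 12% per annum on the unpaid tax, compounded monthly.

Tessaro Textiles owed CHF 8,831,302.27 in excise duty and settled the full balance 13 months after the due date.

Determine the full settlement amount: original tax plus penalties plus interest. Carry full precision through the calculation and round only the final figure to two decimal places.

CHF 12,898,940.75

Penalty, months 1–5: 5 × 1.25% × CHF 8,831,302.27 = CHF 551,956.39…
Penalty, months 6–13: 8 × 3.25% × CHF 8,831,302.27 = CHF 2,296,138.59…
Interest (12%/yr ÷ 12 = 1%/month): CHF 8,831,302.27 × ((1 + 0.01)^13 − 1) = CHF 1,219,543.5010…
Total = CHF 8,831,302.27 + CHF 2,848,094.9821… + CHF 1,219,543.5010… = CHF 12,898,940.75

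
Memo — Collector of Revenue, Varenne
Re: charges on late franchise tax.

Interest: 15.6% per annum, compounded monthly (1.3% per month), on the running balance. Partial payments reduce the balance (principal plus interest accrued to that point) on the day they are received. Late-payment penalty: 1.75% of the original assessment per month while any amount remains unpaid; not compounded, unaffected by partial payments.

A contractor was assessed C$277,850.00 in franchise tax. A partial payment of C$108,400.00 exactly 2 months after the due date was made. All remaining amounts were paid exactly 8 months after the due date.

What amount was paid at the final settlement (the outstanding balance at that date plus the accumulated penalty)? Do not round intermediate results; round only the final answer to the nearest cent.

C$229,860.13

Balance at month 2: C$277,850.0000 × (1 + 0.013)^2 = C$285,121.0567…
After C$108,400.00 payment: C$285,121.0567… − C$108,400.00 = C$176,721.0567…
Balance at month 8: C$176,721.0567… × (1 + 0.013)^6 = C$190,961.1282…
Penalty: 8 × 1.75% × C$277,850.00 = C$38,899.00
Final settlement = outstanding balance + penalty = C$190,961.1282… + C$38,899.00 = C$229,860.13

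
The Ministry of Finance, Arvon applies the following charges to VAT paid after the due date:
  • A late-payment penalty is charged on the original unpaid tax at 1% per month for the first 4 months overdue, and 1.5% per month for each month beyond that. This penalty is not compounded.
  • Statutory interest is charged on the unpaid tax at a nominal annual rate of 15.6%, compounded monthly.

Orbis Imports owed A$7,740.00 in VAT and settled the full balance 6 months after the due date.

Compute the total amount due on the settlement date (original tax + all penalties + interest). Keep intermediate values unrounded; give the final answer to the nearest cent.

A$8,905.48

Penalty, months 1–4: 4 × 1% × A$7,740.00 = A$309.60
Penalty, months 5–6: 2 × 1.5% × A$7,740.00 = A$232.20
Interest (15.6%/yr ÷ 12 = 1.3%/month): A$7,740.00 × ((1 + 0.013)^6 − 1) = A$623.6843…
Total = A$7,740.00 + A$541.8000 + A$623.6843… = A$8,905.48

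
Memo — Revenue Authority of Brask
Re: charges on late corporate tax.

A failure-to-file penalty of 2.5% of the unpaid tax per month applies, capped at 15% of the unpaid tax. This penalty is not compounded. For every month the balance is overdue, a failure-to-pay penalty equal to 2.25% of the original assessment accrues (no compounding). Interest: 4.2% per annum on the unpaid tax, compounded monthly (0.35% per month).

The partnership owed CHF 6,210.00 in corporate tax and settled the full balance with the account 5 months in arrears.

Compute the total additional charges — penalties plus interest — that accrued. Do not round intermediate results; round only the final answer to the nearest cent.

Failure-to-file: 5 × 2.5% × CHF 6,210.00 = CHF 776.25 (under the 15% cap)
Failure-to-pay penalty = 2.25% × CHF 6,210.00 × 5 mo = CHF 698.63…
Interest: CHF 6,210.00 × ((1 + 0.0035)^5 − 1) = CHF 6,210.00 × 0.0176229… = CHF 109.4384…
Penalties + interest = CHF 1,474.8750 + CHF 109.4384… = CHF 1,584.31

CHF 1,584.31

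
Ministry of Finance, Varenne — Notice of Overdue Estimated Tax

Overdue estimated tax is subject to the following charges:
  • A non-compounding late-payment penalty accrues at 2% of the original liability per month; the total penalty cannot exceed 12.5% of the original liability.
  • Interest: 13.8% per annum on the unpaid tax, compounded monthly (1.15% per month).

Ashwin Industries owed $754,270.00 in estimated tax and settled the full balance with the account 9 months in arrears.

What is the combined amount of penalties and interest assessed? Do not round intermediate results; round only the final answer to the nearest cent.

Penalty (uncapped): 9 × 2% × $754,270.00 = $135,768.60; cap = 12.5% × $754,270.00 = $94,283.75 → penalty = $94,283.75
Interest: $754,270.00 × ((1 + 0.0115)^9 − 1) = $754,270.00 × 0.1083910… = $81,756.0666…
Penalties + interest = $94,283.7500 + $81,756.0666… = $176,039.82

$176,039.82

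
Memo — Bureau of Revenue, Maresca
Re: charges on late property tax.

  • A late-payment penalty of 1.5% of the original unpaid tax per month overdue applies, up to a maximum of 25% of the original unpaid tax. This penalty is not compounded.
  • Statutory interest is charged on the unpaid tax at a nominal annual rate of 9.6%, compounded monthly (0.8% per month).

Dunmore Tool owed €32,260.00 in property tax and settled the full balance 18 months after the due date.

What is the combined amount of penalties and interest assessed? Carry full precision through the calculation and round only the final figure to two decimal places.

€13,040.22

Penalty (uncapped): 18 × 1.5% × €32,260.00 = €8,710.20; cap = 25% × €32,260.00 = €8,065.00 → penalty = €8,065.00
Interest: €32,260.00 × ((1 + 0.008)^18 − 1) = €32,260.00 × 0.1542226… = €4,975.2214…
Penalties + interest = €8,065.0000 + €4,975.2214… = €13,040.22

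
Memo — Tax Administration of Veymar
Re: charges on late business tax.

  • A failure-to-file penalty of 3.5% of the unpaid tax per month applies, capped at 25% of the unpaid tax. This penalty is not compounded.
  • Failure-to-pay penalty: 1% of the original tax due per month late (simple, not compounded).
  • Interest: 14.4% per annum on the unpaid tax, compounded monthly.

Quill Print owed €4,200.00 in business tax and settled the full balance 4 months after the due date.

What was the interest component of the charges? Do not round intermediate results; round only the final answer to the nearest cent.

€205.26

Interest (14.4%/yr ÷ 12 = 1.2%/month): €4,200.00 × ((1 + 0.012)^4 − 1) = €205.2579…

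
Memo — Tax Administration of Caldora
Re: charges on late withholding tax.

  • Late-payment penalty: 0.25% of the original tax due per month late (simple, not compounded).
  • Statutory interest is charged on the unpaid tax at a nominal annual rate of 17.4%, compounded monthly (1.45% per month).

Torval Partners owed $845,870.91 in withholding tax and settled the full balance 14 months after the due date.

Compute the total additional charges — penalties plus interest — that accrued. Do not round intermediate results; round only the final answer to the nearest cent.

Late-payment penalty = 0.25% × $845,870.91 × 14 mo = $29,605.48…
Interest: $845,870.91 × ((1 + 0.0145)^14 − 1) = $845,870.91 × 0.2232880… = $188,872.8325…
Penalties + interest = $29,605.4819… + $188,872.8325… = $218,478.31

$218,478.31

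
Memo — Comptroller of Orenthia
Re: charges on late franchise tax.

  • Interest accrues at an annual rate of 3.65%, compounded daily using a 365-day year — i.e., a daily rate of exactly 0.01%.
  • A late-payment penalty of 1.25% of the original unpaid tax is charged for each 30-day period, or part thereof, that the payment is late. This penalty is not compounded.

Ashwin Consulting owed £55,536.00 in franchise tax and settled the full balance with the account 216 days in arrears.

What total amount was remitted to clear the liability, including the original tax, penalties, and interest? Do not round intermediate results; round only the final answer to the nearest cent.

£62,302.17

Penalty periods: ⌈216/30⌉ = 8; penalty = 8 × 1.25% × £55,536.00 = £5,553.60
Interest: £55,536.00 × ((1 + 0.0001)^216 − 1) = £55,536.00 × 0.02183387… = £1,212.5655…
Total = £55,536.00 + £5,553.6000 + £1,212.5655… = £62,302.17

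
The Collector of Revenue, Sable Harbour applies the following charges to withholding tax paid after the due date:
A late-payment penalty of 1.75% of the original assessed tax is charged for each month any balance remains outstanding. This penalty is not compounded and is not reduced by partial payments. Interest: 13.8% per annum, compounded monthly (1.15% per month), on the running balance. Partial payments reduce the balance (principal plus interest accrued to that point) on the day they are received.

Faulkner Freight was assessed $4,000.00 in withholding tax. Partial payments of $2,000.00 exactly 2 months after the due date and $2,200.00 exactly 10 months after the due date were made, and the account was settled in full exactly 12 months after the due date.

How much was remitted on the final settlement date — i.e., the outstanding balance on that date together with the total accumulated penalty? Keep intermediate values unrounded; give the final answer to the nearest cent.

Balance at month 2: $4,000.0000 × (1 + 0.0115)^2 = $4,092.5290
After $2,000.00 payment: $4,092.5290 − $2,000.00 = $2,092.5290
Balance at month 10: $2,092.5290 × (1 + 0.0115)^8 = $2,292.9711…
After $2,200.00 payment: $2,292.9711… − $2,200.00 = $92.9711…
Balance at month 12: $92.9711… × (1 + 0.0115)^2 = $95.1217…
Penalty: 12 × 1.75% × $4,000.00 = $840.00
Final settlement = outstanding balance + penalty = $95.1217… + $840.00 = $935.12

$935.12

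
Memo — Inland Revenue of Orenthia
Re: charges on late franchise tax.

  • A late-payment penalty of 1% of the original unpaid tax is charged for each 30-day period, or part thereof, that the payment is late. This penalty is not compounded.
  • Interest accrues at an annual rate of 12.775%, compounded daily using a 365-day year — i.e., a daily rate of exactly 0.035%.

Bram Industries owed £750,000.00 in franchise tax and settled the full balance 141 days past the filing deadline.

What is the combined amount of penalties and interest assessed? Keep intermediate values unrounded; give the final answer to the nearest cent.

Penalty periods: ⌈141/30⌉ = 5; penalty = 5 × 1% × £750,000.00 = £37,500.00
Interest: £750,000.00 × ((1 + 0.00035)^141 − 1) = £750,000.00 × 0.05057892… = £37,934.1909…
Penalties + interest = £37,500.0000 + £37,934.1909… = £75,434.19

£75,434.19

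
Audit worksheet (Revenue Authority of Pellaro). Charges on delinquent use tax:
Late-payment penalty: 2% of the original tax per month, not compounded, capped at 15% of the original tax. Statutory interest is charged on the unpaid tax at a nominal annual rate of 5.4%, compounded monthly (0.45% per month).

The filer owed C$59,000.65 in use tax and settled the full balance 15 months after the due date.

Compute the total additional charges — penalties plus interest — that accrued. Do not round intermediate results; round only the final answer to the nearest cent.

C$12,960.57

Penalty (uncapped): 15 × 2% × C$59,000.65 = C$17,700.20…; cap = 15% × C$59,000.65 = C$8,850.10… → penalty = C$8,850.10…
Interest: C$59,000.65 × ((1 + 0.0045)^15 − 1) = C$59,000.65 × 0.0696683… = C$4,110.4736…
Penalties + interest = C$8,850.0975 + C$4,110.4736… = C$12,960.57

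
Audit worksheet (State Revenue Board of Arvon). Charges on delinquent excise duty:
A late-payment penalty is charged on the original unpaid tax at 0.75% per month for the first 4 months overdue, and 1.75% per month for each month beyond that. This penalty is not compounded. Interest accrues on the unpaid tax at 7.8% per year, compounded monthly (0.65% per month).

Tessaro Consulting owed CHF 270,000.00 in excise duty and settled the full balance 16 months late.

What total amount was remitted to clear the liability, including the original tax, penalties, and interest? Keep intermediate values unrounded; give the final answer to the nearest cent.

CHF 364,291.31

Penalty, months 1–4: 4 × 0.75% × CHF 270,000.00 = CHF 8,100.00
Penalty, months 5–16: 12 × 1.75% × CHF 270,000.00 = CHF 56,700.00
Interest: CHF 270,000.00 × ((1 + 0.0065)^16 − 1) = CHF 270,000.00 × 0.1092271… = CHF 29,491.3143…
Total = CHF 270,000.00 + CHF 64,800.0000 + CHF 29,491.3143… = CHF 364,291.31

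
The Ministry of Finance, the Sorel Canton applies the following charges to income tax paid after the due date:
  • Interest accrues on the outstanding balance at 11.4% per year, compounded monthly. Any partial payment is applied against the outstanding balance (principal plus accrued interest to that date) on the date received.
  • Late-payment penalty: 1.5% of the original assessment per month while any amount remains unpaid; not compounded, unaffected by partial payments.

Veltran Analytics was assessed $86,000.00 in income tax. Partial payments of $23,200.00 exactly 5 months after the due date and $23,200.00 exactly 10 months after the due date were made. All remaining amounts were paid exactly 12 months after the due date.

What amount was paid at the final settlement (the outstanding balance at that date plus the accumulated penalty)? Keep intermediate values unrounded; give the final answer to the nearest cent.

Monthly rate = 11.4% ÷ 12 = 0.95%
Balance at month 5: $86,000.0000 × (1 + 0.0095)^5 = $90,163.3559…
After $23,200.00 payment: $90,163.3559… − $23,200.00 = $66,963.3559…
Balance at month 10: $66,963.3559… × (1 + 0.0095)^5 = $70,205.1265…
After $23,200.00 payment: $70,205.1265… − $23,200.00 = $47,005.1265…
Balance at month 12: $47,005.1265… × (1 + 0.0095)^2 = $47,902.4662…
Penalty: 12 × 1.5% × $86,000.00 = $15,480.00
Final settlement = outstanding balance + penalty = $47,902.4662… + $15,480.00 = $63,382.47

$63,382.47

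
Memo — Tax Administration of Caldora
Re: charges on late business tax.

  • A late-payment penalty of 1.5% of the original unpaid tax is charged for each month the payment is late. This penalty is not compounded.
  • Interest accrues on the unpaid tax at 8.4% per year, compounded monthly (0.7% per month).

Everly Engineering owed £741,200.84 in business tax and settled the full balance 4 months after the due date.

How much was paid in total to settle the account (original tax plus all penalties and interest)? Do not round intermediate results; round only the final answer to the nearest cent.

Late-payment penalty: 4 × 1.5% × £741,200.84 = £44,472.05…
Interest: £741,200.84 × ((1 + 0.007)^4 − 1) = £741,200.84 × 0.0282954… = £20,972.5553…
Total = £741,200.84 + £44,472.0504 + £20,972.5553… = £806,645.45

£806,645.45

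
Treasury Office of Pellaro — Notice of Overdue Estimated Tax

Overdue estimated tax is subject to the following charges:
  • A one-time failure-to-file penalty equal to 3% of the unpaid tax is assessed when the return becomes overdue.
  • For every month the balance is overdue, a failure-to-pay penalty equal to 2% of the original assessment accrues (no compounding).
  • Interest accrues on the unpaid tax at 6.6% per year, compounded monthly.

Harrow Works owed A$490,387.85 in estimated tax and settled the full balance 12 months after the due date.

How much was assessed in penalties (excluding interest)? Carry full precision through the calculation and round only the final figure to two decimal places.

Failure-to-file penalty: 3% × A$490,387.85 = A$14,711.64…
Failure-to-pay penalty = 2% × A$490,387.85 × 12 mo = A$117,693.08…
Total penalty = A$14,711.64… + A$117,693.08… = A$132,404.72

A$132,404.72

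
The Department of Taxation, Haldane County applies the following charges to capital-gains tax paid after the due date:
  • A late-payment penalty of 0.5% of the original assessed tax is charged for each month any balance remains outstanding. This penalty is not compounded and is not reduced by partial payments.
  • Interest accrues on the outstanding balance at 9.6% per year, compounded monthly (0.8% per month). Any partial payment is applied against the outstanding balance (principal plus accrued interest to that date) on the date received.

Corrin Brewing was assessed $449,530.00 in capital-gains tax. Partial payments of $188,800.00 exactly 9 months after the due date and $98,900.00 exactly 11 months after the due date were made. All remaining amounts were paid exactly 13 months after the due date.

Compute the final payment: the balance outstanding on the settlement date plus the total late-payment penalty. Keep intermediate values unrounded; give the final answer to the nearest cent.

Balance at month 9: $449,530.0000 × (1 + 0.008)^9 = $482,951.4444…
After $188,800.00 payment: $482,951.4444… − $188,800.00 = $294,151.4444…
Balance at month 11: $294,151.4444… × (1 + 0.008)^2 = $298,876.6932…
After $98,900.00 payment: $298,876.6932… − $98,900.00 = $199,976.6932…
Balance at month 13: $199,976.6932… × (1 + 0.008)^2 = $203,189.1188…
Penalty: 13 × 0.5% × $449,530.00 = $29,219.45
Final settlement = outstanding balance + penalty = $203,189.1188… + $29,219.45 = $232,408.57

$232,408.57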